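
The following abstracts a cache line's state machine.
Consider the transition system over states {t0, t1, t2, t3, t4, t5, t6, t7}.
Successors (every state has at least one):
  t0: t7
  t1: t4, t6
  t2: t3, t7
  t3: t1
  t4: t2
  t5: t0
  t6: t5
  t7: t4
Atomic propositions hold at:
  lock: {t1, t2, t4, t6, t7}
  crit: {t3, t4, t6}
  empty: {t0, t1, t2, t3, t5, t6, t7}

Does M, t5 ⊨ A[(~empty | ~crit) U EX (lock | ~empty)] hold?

Yes

Sat(~empty) = {t4}
Sat(~crit) = {t0, t1, t2, t5, t7}
Sat(~empty | ~crit) = {t0, t1, t2, t4, t5, t7}
Sat(lock | ~empty) = {t1, t2, t4, t6, t7}
Sat(EX (lock | ~empty)) = {s : some successor in {t1, t2, t4, t6, t7}} = {t0, t1, t2, t3, t4, t7}
A[(~empty | ~crit) U EX (lock | ~empty)]: least fixpoint, start Z0 = Sat(EX (lock | ~empty)) = {t0, t1, t2, t3, t4, t7}, add states in Sat(~empty | ~crit) with every successor in Z. Z1 = {t0, t1, t2, t3, t4, t5, t7}; fixed.
Sat(A[(~empty | ~crit) U EX (lock | ~empty)]) = {t0, t1, t2, t3, t4, t5, t7}
t5 ∈ Sat(A[(~empty | ~crit) U EX (lock | ~empty)]) = {t0, t1, t2, t3, t4, t5, t7}, so the formula holds at t5.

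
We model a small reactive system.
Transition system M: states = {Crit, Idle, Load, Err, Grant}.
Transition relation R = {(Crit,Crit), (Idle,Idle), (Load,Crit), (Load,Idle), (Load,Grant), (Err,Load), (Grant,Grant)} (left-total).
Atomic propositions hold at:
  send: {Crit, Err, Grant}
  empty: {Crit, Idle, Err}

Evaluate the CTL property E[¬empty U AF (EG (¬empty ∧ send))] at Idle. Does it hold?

No

Sat(¬empty) = {Load, Grant}
Sat(¬empty ∧ send) = {Grant}
EG (¬empty ∧ send): greatest fixpoint, start Z0 = {Grant}, keep only states in Sat with some successor in Z. Already a fixed point.
Sat(EG (¬empty ∧ send)) = {Grant}
AF (EG (¬empty ∧ send)): least fixpoint, start Z0 = {Grant}, add states with every successor in Z. Already a fixed point.
Sat(AF (EG (¬empty ∧ send))) = {Grant}
E[¬empty U AF (EG (¬empty ∧ send))]: least fixpoint, start Z0 = Sat(AF (EG (¬empty ∧ send))) = {Grant}, add states in Sat(¬empty) with some successor in Z. Z1 = {Load, Grant}; fixed.
Sat(E[¬empty U AF (EG (¬empty ∧ send))]) = {Load, Grant}
Idle ∉ Sat(E[¬empty U AF (EG (¬empty ∧ send))]) = {Load, Grant}, so the formula does not hold at Idle.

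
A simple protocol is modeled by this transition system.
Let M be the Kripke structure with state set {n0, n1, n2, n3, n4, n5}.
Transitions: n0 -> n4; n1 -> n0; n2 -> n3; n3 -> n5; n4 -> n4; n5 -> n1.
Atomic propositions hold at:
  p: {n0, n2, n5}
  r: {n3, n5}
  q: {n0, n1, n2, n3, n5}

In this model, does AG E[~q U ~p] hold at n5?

Sat(~q) = {n4}
Sat(~p) = {n1, n3, n4}
E[~q U ~p]: least fixpoint, start Z0 = Sat(~p) = {n1, n3, n4}, add states in Sat(~q) with some successor in Z. Already a fixed point.
Sat(E[~q U ~p]) = {n1, n3, n4}
AG E[~q U ~p]: greatest fixpoint, start Z0 = {n1, n3, n4}, keep only states in Sat with every successor in Z. Z1 = {n4}; fixed.
Sat(AG E[~q U ~p]) = {n4}
n5 ∉ Sat(AG E[~q U ~p]) = {n4}, so the formula does not hold at n5.

No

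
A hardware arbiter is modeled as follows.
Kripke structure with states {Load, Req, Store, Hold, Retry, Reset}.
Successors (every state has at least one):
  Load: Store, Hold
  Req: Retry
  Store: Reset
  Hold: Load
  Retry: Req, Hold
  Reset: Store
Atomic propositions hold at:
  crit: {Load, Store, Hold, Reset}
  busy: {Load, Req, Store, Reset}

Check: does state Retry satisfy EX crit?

Sat(EX crit) = {s : some successor in {Load, Store, Hold, Reset}} = {Load, Store, Hold, Retry, Reset}
Retry ∈ Sat(EX crit) = {Load, Store, Hold, Retry, Reset}, so the formula holds at Retry.

Yes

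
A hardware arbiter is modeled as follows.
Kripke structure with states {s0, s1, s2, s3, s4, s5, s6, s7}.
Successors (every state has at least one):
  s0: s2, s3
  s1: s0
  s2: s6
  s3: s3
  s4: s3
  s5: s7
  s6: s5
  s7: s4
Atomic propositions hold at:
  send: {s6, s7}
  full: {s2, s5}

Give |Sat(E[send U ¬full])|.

Sat(¬full) = {s0, s1, s3, s4, s6, s7}
E[send U ¬full]: least fixpoint, start Z0 = Sat(¬full) = {s0, s1, s3, s4, s6, s7}, add states in Sat(send) with some successor in Z. Already a fixed point.
Sat(E[send U ¬full]) = {s0, s1, s3, s4, s6, s7}
|Sat(E[send U ¬full])| = |{s0, s1, s3, s4, s6, s7}| = 6.

6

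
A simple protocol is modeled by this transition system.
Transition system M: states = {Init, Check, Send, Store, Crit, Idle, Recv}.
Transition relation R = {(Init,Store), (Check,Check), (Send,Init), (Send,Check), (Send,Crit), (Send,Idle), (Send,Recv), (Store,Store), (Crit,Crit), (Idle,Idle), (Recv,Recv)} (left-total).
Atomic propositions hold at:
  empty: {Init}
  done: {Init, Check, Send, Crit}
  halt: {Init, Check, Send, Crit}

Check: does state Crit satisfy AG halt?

Yes

AG halt: greatest fixpoint, start Z0 = {Init, Check, Send, Crit}, keep only states in Sat with every successor in Z. Z1 = {Check, Crit}; fixed.
Sat(AG halt) = {Check, Crit}
Crit ∈ Sat(AG halt) = {Check, Crit}, so the formula holds at Crit.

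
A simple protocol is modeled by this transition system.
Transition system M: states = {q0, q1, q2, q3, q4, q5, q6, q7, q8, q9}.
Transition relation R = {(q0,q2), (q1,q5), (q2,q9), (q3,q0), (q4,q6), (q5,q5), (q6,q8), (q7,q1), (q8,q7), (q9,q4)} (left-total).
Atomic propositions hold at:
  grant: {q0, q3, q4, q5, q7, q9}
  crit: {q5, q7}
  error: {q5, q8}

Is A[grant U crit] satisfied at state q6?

No

A[grant U crit]: least fixpoint, start Z0 = Sat(crit) = {q5, q7}, add states in Sat(grant) with every successor in Z. Already a fixed point.
Sat(A[grant U crit]) = {q5, q7}
q6 ∉ Sat(A[grant U crit]) = {q5, q7}, so the formula does not hold at q6.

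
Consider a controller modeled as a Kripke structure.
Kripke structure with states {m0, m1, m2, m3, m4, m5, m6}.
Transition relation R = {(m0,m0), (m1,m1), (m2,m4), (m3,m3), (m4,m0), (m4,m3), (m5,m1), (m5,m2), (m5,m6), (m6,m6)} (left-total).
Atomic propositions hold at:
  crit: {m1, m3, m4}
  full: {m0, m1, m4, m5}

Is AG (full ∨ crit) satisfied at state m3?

Yes

Sat(full ∨ crit) = {m0, m1, m3, m4, m5}
AG (full ∨ crit): greatest fixpoint, start Z0 = {m0, m1, m3, m4, m5}, keep only states in Sat with every successor in Z. Z1 = {m0, m1, m3, m4}; fixed.
Sat(AG (full ∨ crit)) = {m0, m1, m3, m4}
m3 ∈ Sat(AG (full ∨ crit)) = {m0, m1, m3, m4}, so the formula holds at m3.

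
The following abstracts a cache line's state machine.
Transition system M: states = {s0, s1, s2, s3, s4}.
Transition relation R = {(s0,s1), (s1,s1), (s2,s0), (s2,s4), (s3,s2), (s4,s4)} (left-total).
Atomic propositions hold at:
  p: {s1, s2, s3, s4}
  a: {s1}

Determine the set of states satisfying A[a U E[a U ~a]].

Sat(~a) = {s0, s2, s3, s4}
E[a U ~a]: least fixpoint, start Z0 = Sat(~a) = {s0, s2, s3, s4}, add states in Sat(a) with some successor in Z. Already a fixed point.
Sat(E[a U ~a]) = {s0, s2, s3, s4}
A[a U E[a U ~a]]: least fixpoint, start Z0 = Sat(E[a U ~a]) = {s0, s2, s3, s4}, add states in Sat(a) with every successor in Z. Already a fixed point.
Sat(A[a U E[a U ~a]]) = {s0, s2, s3, s4}

{s0, s2, s3, s4}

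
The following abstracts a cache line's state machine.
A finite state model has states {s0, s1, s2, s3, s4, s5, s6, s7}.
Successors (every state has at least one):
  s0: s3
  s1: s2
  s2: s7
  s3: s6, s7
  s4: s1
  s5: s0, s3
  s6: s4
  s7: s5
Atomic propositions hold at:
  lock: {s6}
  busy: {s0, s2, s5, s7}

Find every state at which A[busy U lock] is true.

{s6}

A[busy U lock]: least fixpoint, start Z0 = Sat(lock) = {s6}, add states in Sat(busy) with every successor in Z. Already a fixed point.
Sat(A[busy U lock]) = {s6}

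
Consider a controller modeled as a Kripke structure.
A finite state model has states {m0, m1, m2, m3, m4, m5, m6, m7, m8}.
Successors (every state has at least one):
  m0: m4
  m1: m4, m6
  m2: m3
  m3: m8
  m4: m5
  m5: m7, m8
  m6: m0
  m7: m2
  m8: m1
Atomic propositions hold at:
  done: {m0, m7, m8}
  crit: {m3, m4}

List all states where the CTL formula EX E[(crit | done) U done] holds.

{m2, m3, m5, m6}

Sat(crit | done) = {m0, m3, m4, m7, m8}
E[(crit | done) U done]: least fixpoint, start Z0 = Sat(done) = {m0, m7, m8}, add states in Sat(crit | done) with some successor in Z. Z1 = {m0, m3, m7, m8}; fixed.
Sat(E[(crit | done) U done]) = {m0, m3, m7, m8}
Sat(EX E[(crit | done) U done]) = {s : some successor in {m0, m3, m7, m8}} = {m2, m3, m5, m6}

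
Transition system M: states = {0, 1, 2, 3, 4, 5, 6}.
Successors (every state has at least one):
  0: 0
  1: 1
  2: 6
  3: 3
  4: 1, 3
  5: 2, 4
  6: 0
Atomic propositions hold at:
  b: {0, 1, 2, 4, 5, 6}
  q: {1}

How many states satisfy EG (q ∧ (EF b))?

EF b: least fixpoint, start Z0 = {0, 1, 2, 4, 5, 6}, add states with some successor in Z. Already a fixed point.
Sat(EF b) = {0, 1, 2, 4, 5, 6}
Sat(q ∧ (EF b)) = {1}
EG (q ∧ (EF b)): greatest fixpoint, start Z0 = {1}, keep only states in Sat with some successor in Z. Already a fixed point.
Sat(EG (q ∧ (EF b))) = {1}
|Sat(EG (q ∧ (EF b)))| = |{1}| = 1.

1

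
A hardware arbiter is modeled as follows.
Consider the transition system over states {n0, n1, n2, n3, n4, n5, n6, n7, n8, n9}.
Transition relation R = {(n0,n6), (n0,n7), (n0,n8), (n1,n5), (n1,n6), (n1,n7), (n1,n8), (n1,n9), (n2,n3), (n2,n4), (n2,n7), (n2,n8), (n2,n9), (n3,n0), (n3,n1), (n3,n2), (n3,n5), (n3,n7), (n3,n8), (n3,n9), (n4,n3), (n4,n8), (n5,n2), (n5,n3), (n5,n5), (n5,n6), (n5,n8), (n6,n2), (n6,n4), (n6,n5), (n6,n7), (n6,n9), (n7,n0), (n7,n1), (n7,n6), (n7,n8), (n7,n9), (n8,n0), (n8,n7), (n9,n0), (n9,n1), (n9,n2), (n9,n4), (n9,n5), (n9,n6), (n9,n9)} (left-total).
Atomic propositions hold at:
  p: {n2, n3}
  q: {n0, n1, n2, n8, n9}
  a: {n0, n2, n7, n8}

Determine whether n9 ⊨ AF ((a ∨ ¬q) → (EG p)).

Yes

Sat(¬q) = {n3, n4, n5, n6, n7}
Sat(a ∨ ¬q) = {n0, n2, n3, n4, n5, n6, n7, n8}
EG p: greatest fixpoint, start Z0 = {n2, n3}, keep only states in Sat with some successor in Z. Already a fixed point.
Sat(EG p) = {n2, n3}
Sat((a ∨ ¬q) → (EG p)) = {n1, n2, n3, n9}
AF ((a ∨ ¬q) → (EG p)): least fixpoint, start Z0 = {n1, n2, n3, n9}, add states with every successor in Z. Already a fixed point.
Sat(AF ((a ∨ ¬q) → (EG p))) = {n1, n2, n3, n9}
n9 ∈ Sat(AF ((a ∨ ¬q) → (EG p))) = {n1, n2, n3, n9}, so the formula holds at n9.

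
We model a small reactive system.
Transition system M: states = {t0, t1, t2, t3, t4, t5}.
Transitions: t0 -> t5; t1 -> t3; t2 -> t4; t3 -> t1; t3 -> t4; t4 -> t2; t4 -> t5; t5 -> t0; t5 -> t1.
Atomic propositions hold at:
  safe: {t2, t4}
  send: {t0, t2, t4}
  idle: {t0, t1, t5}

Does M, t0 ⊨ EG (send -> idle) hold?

Yes

Sat(send -> idle) = {t0, t1, t3, t5}
EG (send -> idle): greatest fixpoint, start Z0 = {t0, t1, t3, t5}, keep only states in Sat with some successor in Z. Already a fixed point.
Sat(EG (send -> idle)) = {t0, t1, t3, t5}
t0 ∈ Sat(EG (send -> idle)) = {t0, t1, t3, t5}, so the formula holds at t0.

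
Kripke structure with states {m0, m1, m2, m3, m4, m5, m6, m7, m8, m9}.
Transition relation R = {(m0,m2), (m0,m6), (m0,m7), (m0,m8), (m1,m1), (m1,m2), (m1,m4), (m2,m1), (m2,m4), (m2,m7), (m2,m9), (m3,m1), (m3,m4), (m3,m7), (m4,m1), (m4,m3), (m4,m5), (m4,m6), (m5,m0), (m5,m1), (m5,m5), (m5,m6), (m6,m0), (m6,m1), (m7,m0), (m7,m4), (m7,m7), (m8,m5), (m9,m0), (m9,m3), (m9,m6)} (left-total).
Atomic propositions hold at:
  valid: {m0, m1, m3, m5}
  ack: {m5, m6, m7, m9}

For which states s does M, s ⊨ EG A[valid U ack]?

{m5, m7}

A[valid U ack]: least fixpoint, start Z0 = Sat(ack) = {m5, m6, m7, m9}, add states in Sat(valid) with every successor in Z. Already a fixed point.
Sat(A[valid U ack]) = {m5, m6, m7, m9}
EG A[valid U ack]: greatest fixpoint, start Z0 = {m5, m6, m7, m9}, keep only states in Sat with some successor in Z. Z1 = {m5, m7, m9}; Z2 = {m5, m7}; fixed.
Sat(EG A[valid U ack]) = {m5, m7}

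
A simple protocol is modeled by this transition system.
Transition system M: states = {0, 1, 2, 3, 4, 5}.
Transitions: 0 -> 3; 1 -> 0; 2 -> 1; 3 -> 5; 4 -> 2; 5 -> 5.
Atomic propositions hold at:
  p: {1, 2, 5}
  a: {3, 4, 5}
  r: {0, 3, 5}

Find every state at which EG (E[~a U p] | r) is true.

{0, 1, 2, 3, 5}

Sat(~a) = {0, 1, 2}
E[~a U p]: least fixpoint, start Z0 = Sat(p) = {1, 2, 5}, add states in Sat(~a) with some successor in Z. Already a fixed point.
Sat(E[~a U p]) = {1, 2, 5}
Sat(E[~a U p] | r) = {0, 1, 2, 3, 5}
EG (E[~a U p] | r): greatest fixpoint, start Z0 = {0, 1, 2, 3, 5}, keep only states in Sat with some successor in Z. Already a fixed point.
Sat(EG (E[~a U p] | r)) = {0, 1, 2, 3, 5}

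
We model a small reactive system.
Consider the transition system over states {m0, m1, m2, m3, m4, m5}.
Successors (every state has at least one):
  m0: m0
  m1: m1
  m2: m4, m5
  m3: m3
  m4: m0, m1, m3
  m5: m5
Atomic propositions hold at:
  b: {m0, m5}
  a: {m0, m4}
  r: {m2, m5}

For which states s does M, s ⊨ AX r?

{m5}

Sat(AX r) = {s : every successor in {m2, m5}} = {m5}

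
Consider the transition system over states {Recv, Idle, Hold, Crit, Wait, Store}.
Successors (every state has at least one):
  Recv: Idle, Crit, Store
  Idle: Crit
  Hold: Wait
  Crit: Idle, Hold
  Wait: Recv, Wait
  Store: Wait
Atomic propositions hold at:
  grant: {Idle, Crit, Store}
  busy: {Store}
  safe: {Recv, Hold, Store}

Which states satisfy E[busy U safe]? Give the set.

E[busy U safe]: least fixpoint, start Z0 = Sat(safe) = {Recv, Hold, Store}, add states in Sat(busy) with some successor in Z. Already a fixed point.
Sat(E[busy U safe]) = {Recv, Hold, Store}

{Recv, Hold, Store}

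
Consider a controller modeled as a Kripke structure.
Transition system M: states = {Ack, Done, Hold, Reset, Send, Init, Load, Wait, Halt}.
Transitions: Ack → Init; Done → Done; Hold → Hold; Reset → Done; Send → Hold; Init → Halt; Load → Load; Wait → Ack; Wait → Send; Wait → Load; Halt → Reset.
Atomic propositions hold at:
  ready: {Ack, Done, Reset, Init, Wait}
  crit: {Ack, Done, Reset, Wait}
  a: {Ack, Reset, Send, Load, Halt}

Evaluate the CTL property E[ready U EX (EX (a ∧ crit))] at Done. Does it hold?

Sat(a ∧ crit) = {Ack, Reset}
Sat(EX (a ∧ crit)) = {s : some successor in {Ack, Reset}} = {Wait, Halt}
Sat(EX (EX (a ∧ crit))) = {s : some successor in {Wait, Halt}} = {Init}
E[ready U EX (EX (a ∧ crit))]: least fixpoint, start Z0 = Sat(EX (EX (a ∧ crit))) = {Init}, add states in Sat(ready) with some successor in Z. Z1 = {Ack, Init}; Z2 = {Ack, Init, Wait}; fixed.
Sat(E[ready U EX (EX (a ∧ crit))]) = {Ack, Init, Wait}
Done ∉ Sat(E[ready U EX (EX (a ∧ crit))]) = {Ack, Init, Wait}, so the formula does not hold at Done.

No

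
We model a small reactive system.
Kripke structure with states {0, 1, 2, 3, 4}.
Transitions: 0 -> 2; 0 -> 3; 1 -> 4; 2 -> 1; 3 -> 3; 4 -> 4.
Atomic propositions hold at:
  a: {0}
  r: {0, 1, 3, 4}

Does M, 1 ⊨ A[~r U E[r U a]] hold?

No

Sat(~r) = {2}
E[r U a]: least fixpoint, start Z0 = Sat(a) = {0}, add states in Sat(r) with some successor in Z. Already a fixed point.
Sat(E[r U a]) = {0}
A[~r U E[r U a]]: least fixpoint, start Z0 = Sat(E[r U a]) = {0}, add states in Sat(~r) with every successor in Z. Already a fixed point.
Sat(A[~r U E[r U a]]) = {0}
1 ∉ Sat(A[~r U E[r U a]]) = {0}, so the formula does not hold at 1.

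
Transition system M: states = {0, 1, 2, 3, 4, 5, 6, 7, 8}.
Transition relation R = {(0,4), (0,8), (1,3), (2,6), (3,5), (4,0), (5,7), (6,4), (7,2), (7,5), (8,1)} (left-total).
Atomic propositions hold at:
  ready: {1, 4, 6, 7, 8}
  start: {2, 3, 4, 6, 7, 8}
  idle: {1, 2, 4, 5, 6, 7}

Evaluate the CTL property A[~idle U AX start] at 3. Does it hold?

Sat(~idle) = {0, 3, 8}
Sat(AX start) = {s : every successor in {2, 3, 4, 6, 7, 8}} = {0, 1, 2, 5, 6}
A[~idle U AX start]: least fixpoint, start Z0 = Sat(AX start) = {0, 1, 2, 5, 6}, add states in Sat(~idle) with every successor in Z. Z1 = {0, 1, 2, 3, 5, 6, 8}; fixed.
Sat(A[~idle U AX start]) = {0, 1, 2, 3, 5, 6, 8}
3 ∈ Sat(A[~idle U AX start]) = {0, 1, 2, 3, 5, 6, 8}, so the formula holds at 3.

Yes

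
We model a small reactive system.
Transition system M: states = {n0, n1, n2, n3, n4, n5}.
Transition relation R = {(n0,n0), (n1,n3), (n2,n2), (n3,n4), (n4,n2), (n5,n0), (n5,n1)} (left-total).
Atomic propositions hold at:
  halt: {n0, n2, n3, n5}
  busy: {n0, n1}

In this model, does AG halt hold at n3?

No

AG halt: greatest fixpoint, start Z0 = {n0, n2, n3, n5}, keep only states in Sat with every successor in Z. Z1 = {n0, n2}; fixed.
Sat(AG halt) = {n0, n2}
n3 ∉ Sat(AG halt) = {n0, n2}, so the formula does not hold at n3.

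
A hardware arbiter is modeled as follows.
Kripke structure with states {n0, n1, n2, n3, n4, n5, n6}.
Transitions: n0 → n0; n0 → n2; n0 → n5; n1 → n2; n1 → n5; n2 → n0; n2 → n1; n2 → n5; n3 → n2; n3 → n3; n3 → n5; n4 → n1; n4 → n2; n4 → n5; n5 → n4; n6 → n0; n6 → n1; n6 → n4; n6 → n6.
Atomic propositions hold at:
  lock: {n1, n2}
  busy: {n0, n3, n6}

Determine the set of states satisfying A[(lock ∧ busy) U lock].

{n1, n2}

Sat(lock ∧ busy) = ∅
A[(lock ∧ busy) U lock]: least fixpoint, start Z0 = Sat(lock) = {n1, n2}, add states in Sat(lock ∧ busy) with every successor in Z. Already a fixed point.
Sat(A[(lock ∧ busy) U lock]) = {n1, n2}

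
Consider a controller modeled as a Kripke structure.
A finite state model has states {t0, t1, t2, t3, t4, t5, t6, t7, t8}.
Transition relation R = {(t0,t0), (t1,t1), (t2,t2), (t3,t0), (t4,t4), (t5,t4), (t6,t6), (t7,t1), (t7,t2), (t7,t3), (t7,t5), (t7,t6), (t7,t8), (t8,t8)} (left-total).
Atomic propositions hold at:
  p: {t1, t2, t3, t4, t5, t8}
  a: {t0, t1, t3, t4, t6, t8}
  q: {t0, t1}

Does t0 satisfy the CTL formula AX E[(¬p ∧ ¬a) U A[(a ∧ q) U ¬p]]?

Sat(¬p) = {t0, t6, t7}
Sat(¬a) = {t2, t5, t7}
Sat(¬p ∧ ¬a) = {t7}
Sat(a ∧ q) = {t0, t1}
A[(a ∧ q) U ¬p]: least fixpoint, start Z0 = Sat(¬p) = {t0, t6, t7}, add states in Sat(a ∧ q) with every successor in Z. Already a fixed point.
Sat(A[(a ∧ q) U ¬p]) = {t0, t6, t7}
E[(¬p ∧ ¬a) U A[(a ∧ q) U ¬p]]: least fixpoint, start Z0 = Sat(A[(a ∧ q) U ¬p]) = {t0, t6, t7}, add states in Sat(¬p ∧ ¬a) with some successor in Z. Already a fixed point.
Sat(E[(¬p ∧ ¬a) U A[(a ∧ q) U ¬p]]) = {t0, t6, t7}
Sat(AX E[(¬p ∧ ¬a) U A[(a ∧ q) U ¬p]]) = {s : every successor in {t0, t6, t7}} = {t0, t3, t6}
t0 ∈ Sat(AX E[(¬p ∧ ¬a) U A[(a ∧ q) U ¬p]]) = {t0, t3, t6}, so the formula holds at t0.

Yes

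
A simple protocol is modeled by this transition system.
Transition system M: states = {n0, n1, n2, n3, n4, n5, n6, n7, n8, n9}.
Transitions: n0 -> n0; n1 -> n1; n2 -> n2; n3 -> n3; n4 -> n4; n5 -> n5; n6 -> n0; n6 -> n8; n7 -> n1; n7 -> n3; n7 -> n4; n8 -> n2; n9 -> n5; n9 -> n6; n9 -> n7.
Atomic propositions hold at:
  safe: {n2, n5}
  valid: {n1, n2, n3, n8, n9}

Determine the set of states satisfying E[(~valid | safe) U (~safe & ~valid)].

{n0, n4, n6, n7}

Sat(~valid) = {n0, n4, n5, n6, n7}
Sat(~valid | safe) = {n0, n2, n4, n5, n6, n7}
Sat(~safe) = {n0, n1, n3, n4, n6, n7, n8, n9}
Sat(~safe & ~valid) = {n0, n4, n6, n7}
E[(~valid | safe) U (~safe & ~valid)]: least fixpoint, start Z0 = Sat((~safe & ~valid)) = {n0, n4, n6, n7}, add states in Sat(~valid | safe) with some successor in Z. Already a fixed point.
Sat(E[(~valid | safe) U (~safe & ~valid)]) = {n0, n4, n6, n7}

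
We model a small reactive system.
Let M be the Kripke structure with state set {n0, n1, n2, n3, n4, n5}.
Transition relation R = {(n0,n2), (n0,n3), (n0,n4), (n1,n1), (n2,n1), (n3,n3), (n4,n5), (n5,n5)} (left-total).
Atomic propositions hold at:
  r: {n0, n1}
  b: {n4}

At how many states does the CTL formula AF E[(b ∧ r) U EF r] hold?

Sat(b ∧ r) = ∅
EF r: least fixpoint, start Z0 = {n0, n1}, add states with some successor in Z. Z1 = {n0, n1, n2}; fixed.
Sat(EF r) = {n0, n1, n2}
E[(b ∧ r) U EF r]: least fixpoint, start Z0 = Sat(EF r) = {n0, n1, n2}, add states in Sat(b ∧ r) with some successor in Z. Already a fixed point.
Sat(E[(b ∧ r) U EF r]) = {n0, n1, n2}
AF E[(b ∧ r) U EF r]: least fixpoint, start Z0 = {n0, n1, n2}, add states with every successor in Z. Already a fixed point.
Sat(AF E[(b ∧ r) U EF r]) = {n0, n1, n2}
|Sat(AF E[(b ∧ r) U EF r])| = |{n0, n1, n2}| = 3.

3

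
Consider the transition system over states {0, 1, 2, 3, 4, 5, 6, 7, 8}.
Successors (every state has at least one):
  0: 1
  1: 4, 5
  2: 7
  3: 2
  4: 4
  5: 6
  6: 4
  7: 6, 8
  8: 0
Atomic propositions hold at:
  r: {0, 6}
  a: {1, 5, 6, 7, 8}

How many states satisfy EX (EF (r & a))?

7

Sat(r & a) = {6}
EF (r & a): least fixpoint, start Z0 = {6}, add states with some successor in Z. Z1 = {5, 6, 7}; Z2 = {1, 2, 5, 6, 7}; Z3 = {0, 1, 2, 3, 5, 6, 7}; Z4 = {0, 1, 2, 3, 5, 6, 7, 8}; fixed.
Sat(EF (r & a)) = {0, 1, 2, 3, 5, 6, 7, 8}
Sat(EX (EF (r & a))) = {s : some successor in {0, 1, 2, 3, 5, 6, 7, 8}} = {0, 1, 2, 3, 5, 7, 8}
|Sat(EX (EF (r & a)))| = |{0, 1, 2, 3, 5, 7, 8}| = 7.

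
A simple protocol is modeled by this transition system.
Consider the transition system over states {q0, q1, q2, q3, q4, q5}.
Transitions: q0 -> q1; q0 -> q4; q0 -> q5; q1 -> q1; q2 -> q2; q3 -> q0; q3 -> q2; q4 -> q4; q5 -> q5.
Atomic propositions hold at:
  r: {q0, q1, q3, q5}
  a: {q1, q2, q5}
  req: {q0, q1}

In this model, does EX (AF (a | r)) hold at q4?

Sat(a | r) = {q0, q1, q2, q3, q5}
AF (a | r): least fixpoint, start Z0 = {q0, q1, q2, q3, q5}, add states with every successor in Z. Already a fixed point.
Sat(AF (a | r)) = {q0, q1, q2, q3, q5}
Sat(EX (AF (a | r))) = {s : some successor in {q0, q1, q2, q3, q5}} = {q0, q1, q2, q3, q5}
q4 ∉ Sat(EX (AF (a | r))) = {q0, q1, q2, q3, q5}, so the formula does not hold at q4.

No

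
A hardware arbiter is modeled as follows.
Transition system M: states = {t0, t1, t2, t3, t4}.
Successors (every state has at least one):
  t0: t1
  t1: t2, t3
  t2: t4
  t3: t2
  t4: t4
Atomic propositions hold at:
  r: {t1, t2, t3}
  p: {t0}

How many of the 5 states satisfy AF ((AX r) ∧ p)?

1

Sat(AX r) = {s : every successor in {t1, t2, t3}} = {t0, t1, t3}
Sat((AX r) ∧ p) = {t0}
AF ((AX r) ∧ p): least fixpoint, start Z0 = {t0}, add states with every successor in Z. Already a fixed point.
Sat(AF ((AX r) ∧ p)) = {t0}
|Sat(AF ((AX r) ∧ p))| = |{t0}| = 1.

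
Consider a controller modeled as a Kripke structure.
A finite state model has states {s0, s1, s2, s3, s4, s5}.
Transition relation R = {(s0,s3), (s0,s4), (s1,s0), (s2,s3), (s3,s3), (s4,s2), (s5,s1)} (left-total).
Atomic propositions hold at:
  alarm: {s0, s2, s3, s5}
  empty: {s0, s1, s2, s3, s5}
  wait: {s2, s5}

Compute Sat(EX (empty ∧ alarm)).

{s0, s1, s2, s3, s4}

Sat(empty ∧ alarm) = {s0, s2, s3, s5}
Sat(EX (empty ∧ alarm)) = {s : some successor in {s0, s2, s3, s5}} = {s0, s1, s2, s3, s4}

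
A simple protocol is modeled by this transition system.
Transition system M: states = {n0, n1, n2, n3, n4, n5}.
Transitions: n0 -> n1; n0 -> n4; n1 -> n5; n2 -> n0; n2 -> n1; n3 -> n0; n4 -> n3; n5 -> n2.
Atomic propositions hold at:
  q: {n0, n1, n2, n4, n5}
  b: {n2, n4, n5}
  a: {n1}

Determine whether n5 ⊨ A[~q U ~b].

Sat(~q) = {n3}
Sat(~b) = {n0, n1, n3}
A[~q U ~b]: least fixpoint, start Z0 = Sat(~b) = {n0, n1, n3}, add states in Sat(~q) with every successor in Z. Already a fixed point.
Sat(A[~q U ~b]) = {n0, n1, n3}
n5 ∉ Sat(A[~q U ~b]) = {n0, n1, n3}, so the formula does not hold at n5.

No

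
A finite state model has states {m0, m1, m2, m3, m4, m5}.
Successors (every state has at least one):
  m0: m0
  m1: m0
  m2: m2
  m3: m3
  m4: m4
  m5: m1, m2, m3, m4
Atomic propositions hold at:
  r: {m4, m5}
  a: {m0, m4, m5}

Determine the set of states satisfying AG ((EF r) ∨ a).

{m0, m4}

EF r: least fixpoint, start Z0 = {m4, m5}, add states with some successor in Z. Already a fixed point.
Sat(EF r) = {m4, m5}
Sat((EF r) ∨ a) = {m0, m4, m5}
AG ((EF r) ∨ a): greatest fixpoint, start Z0 = {m0, m4, m5}, keep only states in Sat with every successor in Z. Z1 = {m0, m4}; fixed.
Sat(AG ((EF r) ∨ a)) = {m0, m4}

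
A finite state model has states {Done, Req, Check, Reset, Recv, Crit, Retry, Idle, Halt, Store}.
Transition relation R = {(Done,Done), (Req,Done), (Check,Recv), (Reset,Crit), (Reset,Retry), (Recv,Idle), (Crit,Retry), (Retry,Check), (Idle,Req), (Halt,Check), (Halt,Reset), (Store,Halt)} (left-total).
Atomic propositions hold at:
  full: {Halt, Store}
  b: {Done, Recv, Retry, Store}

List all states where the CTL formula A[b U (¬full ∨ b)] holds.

{Done, Req, Check, Reset, Recv, Crit, Retry, Idle, Store}

Sat(¬full) = {Done, Req, Check, Reset, Recv, Crit, Retry, Idle}
Sat(¬full ∨ b) = {Done, Req, Check, Reset, Recv, Crit, Retry, Idle, Store}
A[b U (¬full ∨ b)]: least fixpoint, start Z0 = Sat((¬full ∨ b)) = {Done, Req, Check, Reset, Recv, Crit, Retry, Idle, Store}, add states in Sat(b) with every successor in Z. Already a fixed point.
Sat(A[b U (¬full ∨ b)]) = {Done, Req, Check, Reset, Recv, Crit, Retry, Idle, Store}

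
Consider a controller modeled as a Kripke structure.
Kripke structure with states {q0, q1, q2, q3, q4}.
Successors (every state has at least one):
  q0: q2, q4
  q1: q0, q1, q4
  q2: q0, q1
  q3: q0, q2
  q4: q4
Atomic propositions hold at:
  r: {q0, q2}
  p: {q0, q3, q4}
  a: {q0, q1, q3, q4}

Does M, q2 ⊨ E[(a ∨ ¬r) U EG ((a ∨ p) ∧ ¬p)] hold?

No

Sat(¬r) = {q1, q3, q4}
Sat(a ∨ ¬r) = {q0, q1, q3, q4}
Sat(a ∨ p) = {q0, q1, q3, q4}
Sat(¬p) = {q1, q2}
Sat((a ∨ p) ∧ ¬p) = {q1}
EG ((a ∨ p) ∧ ¬p): greatest fixpoint, start Z0 = {q1}, keep only states in Sat with some successor in Z. Already a fixed point.
Sat(EG ((a ∨ p) ∧ ¬p)) = {q1}
E[(a ∨ ¬r) U EG ((a ∨ p) ∧ ¬p)]: least fixpoint, start Z0 = Sat(EG ((a ∨ p) ∧ ¬p)) = {q1}, add states in Sat(a ∨ ¬r) with some successor in Z. Already a fixed point.
Sat(E[(a ∨ ¬r) U EG ((a ∨ p) ∧ ¬p)]) = {q1}
q2 ∉ Sat(E[(a ∨ ¬r) U EG ((a ∨ p) ∧ ¬p)]) = {q1}, so the formula does not hold at q2.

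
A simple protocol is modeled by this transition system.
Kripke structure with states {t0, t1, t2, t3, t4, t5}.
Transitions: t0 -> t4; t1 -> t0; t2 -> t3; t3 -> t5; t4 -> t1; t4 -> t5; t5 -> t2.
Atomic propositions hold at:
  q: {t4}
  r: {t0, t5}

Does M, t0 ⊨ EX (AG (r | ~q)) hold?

Sat(~q) = {t0, t1, t2, t3, t5}
Sat(r | ~q) = {t0, t1, t2, t3, t5}
AG (r | ~q): greatest fixpoint, start Z0 = {t0, t1, t2, t3, t5}, keep only states in Sat with every successor in Z. Z1 = {t1, t2, t3, t5}; Z2 = {t2, t3, t5}; fixed.
Sat(AG (r | ~q)) = {t2, t3, t5}
Sat(EX (AG (r | ~q))) = {s : some successor in {t2, t3, t5}} = {t2, t3, t4, t5}
t0 ∉ Sat(EX (AG (r | ~q))) = {t2, t3, t4, t5}, so the formula does not hold at t0.

No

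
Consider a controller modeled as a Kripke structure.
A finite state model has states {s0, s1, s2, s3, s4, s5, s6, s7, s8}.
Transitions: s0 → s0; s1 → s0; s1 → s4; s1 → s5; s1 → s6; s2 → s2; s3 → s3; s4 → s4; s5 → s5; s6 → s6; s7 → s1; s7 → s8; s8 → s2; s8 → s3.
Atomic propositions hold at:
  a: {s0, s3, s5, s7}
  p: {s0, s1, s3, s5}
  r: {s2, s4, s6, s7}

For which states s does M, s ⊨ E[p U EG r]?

{s1, s2, s4, s6}

EG r: greatest fixpoint, start Z0 = {s2, s4, s6, s7}, keep only states in Sat with some successor in Z. Z1 = {s2, s4, s6}; fixed.
Sat(EG r) = {s2, s4, s6}
E[p U EG r]: least fixpoint, start Z0 = Sat(EG r) = {s2, s4, s6}, add states in Sat(p) with some successor in Z. Z1 = {s1, s2, s4, s6}; fixed.
Sat(E[p U EG r]) = {s1, s2, s4, s6}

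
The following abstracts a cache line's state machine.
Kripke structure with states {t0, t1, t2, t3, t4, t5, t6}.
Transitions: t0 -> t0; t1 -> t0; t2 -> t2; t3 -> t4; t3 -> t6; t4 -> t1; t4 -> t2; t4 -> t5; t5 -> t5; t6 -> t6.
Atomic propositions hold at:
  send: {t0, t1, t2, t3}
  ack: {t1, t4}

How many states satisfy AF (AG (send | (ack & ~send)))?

Sat(~send) = {t4, t5, t6}
Sat(ack & ~send) = {t4}
Sat(send | (ack & ~send)) = {t0, t1, t2, t3, t4}
AG (send | (ack & ~send)): greatest fixpoint, start Z0 = {t0, t1, t2, t3, t4}, keep only states in Sat with every successor in Z. Z1 = {t0, t1, t2}; fixed.
Sat(AG (send | (ack & ~send))) = {t0, t1, t2}
AF (AG (send | (ack & ~send))): least fixpoint, start Z0 = {t0, t1, t2}, add states with every successor in Z. Already a fixed point.
Sat(AF (AG (send | (ack & ~send)))) = {t0, t1, t2}
|Sat(AF (AG (send | (ack & ~send))))| = |{t0, t1, t2}| = 3.

3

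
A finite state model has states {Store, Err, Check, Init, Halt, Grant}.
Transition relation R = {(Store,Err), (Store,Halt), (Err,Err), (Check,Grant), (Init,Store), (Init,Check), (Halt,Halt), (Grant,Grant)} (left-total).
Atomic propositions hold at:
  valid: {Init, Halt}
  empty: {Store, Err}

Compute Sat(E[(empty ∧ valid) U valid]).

Sat(empty ∧ valid) = ∅
E[(empty ∧ valid) U valid]: least fixpoint, start Z0 = Sat(valid) = {Init, Halt}, add states in Sat(empty ∧ valid) with some successor in Z. Already a fixed point.
Sat(E[(empty ∧ valid) U valid]) = {Init, Halt}

{Init, Halt}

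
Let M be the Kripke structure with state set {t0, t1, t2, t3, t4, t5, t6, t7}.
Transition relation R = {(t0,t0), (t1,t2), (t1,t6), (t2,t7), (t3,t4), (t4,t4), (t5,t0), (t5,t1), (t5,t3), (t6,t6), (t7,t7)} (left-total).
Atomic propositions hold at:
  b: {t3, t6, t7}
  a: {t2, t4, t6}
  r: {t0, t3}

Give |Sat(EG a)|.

EG a: greatest fixpoint, start Z0 = {t2, t4, t6}, keep only states in Sat with some successor in Z. Z1 = {t4, t6}; fixed.
Sat(EG a) = {t4, t6}
|Sat(EG a)| = |{t4, t6}| = 2.

2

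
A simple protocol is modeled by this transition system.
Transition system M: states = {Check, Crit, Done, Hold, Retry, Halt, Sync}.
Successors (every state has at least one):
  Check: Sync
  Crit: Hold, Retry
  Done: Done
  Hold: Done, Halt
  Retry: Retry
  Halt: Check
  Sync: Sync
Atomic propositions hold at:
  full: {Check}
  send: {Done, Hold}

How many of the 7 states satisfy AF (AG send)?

1

AG send: greatest fixpoint, start Z0 = {Done, Hold}, keep only states in Sat with every successor in Z. Z1 = {Done}; fixed.
Sat(AG send) = {Done}
AF (AG send): least fixpoint, start Z0 = {Done}, add states with every successor in Z. Already a fixed point.
Sat(AF (AG send)) = {Done}
|Sat(AF (AG send))| = |{Done}| = 1.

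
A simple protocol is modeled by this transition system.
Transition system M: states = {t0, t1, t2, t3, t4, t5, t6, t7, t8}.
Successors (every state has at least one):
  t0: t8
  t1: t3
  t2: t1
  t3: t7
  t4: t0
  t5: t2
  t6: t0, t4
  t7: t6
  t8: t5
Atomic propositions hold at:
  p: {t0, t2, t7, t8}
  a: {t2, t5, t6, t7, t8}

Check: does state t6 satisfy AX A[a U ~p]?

Sat(~p) = {t1, t3, t4, t5, t6}
A[a U ~p]: least fixpoint, start Z0 = Sat(~p) = {t1, t3, t4, t5, t6}, add states in Sat(a) with every successor in Z. Z1 = {t1, t2, t3, t4, t5, t6, t7, t8}; fixed.
Sat(A[a U ~p]) = {t1, t2, t3, t4, t5, t6, t7, t8}
Sat(AX A[a U ~p]) = {s : every successor in {t1, t2, t3, t4, t5, t6, t7, t8}} = {t0, t1, t2, t3, t5, t7, t8}
t6 ∉ Sat(AX A[a U ~p]) = {t0, t1, t2, t3, t5, t7, t8}, so the formula does not hold at t6.

No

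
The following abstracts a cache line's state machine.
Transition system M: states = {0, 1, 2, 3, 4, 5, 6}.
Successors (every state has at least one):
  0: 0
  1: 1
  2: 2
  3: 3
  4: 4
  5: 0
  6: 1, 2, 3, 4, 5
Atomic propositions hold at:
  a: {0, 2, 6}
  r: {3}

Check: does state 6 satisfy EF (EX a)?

Yes

Sat(EX a) = {s : some successor in {0, 2, 6}} = {0, 2, 5, 6}
EF (EX a): least fixpoint, start Z0 = {0, 2, 5, 6}, add states with some successor in Z. Already a fixed point.
Sat(EF (EX a)) = {0, 2, 5, 6}
6 ∈ Sat(EF (EX a)) = {0, 2, 5, 6}, so the formula holds at 6.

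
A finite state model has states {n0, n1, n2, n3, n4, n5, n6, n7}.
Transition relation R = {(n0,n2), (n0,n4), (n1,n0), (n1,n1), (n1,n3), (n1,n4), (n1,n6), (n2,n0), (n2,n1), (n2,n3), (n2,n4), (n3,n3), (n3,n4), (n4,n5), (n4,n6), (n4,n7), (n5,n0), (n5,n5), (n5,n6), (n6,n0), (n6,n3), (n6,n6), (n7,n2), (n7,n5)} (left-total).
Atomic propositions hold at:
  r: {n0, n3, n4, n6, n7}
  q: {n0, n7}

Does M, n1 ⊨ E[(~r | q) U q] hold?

Sat(~r) = {n1, n2, n5}
Sat(~r | q) = {n0, n1, n2, n5, n7}
E[(~r | q) U q]: least fixpoint, start Z0 = Sat(q) = {n0, n7}, add states in Sat(~r | q) with some successor in Z. Z1 = {n0, n1, n2, n5, n7}; fixed.
Sat(E[(~r | q) U q]) = {n0, n1, n2, n5, n7}
n1 ∈ Sat(E[(~r | q) U q]) = {n0, n1, n2, n5, n7}, so the formula holds at n1.

Yes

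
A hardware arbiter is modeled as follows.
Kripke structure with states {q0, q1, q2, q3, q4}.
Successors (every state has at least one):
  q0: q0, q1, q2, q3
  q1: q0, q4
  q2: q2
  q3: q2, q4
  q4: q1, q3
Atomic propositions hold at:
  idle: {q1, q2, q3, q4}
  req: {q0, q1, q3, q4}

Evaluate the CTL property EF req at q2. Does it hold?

No

EF req: least fixpoint, start Z0 = {q0, q1, q3, q4}, add states with some successor in Z. Already a fixed point.
Sat(EF req) = {q0, q1, q3, q4}
q2 ∉ Sat(EF req) = {q0, q1, q3, q4}, so the formula does not hold at q2.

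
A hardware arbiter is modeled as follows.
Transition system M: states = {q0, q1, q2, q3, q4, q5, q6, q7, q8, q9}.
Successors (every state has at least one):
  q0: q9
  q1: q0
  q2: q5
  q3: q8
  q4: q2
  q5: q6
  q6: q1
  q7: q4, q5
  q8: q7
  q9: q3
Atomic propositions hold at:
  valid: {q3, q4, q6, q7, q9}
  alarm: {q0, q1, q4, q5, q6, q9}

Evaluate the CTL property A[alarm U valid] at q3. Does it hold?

Yes

A[alarm U valid]: least fixpoint, start Z0 = Sat(valid) = {q3, q4, q6, q7, q9}, add states in Sat(alarm) with every successor in Z. Z1 = {q0, q3, q4, q5, q6, q7, q9}; Z2 = {q0, q1, q3, q4, q5, q6, q7, q9}; fixed.
Sat(A[alarm U valid]) = {q0, q1, q3, q4, q5, q6, q7, q9}
q3 ∈ Sat(A[alarm U valid]) = {q0, q1, q3, q4, q5, q6, q7, q9}, so the formula holds at q3.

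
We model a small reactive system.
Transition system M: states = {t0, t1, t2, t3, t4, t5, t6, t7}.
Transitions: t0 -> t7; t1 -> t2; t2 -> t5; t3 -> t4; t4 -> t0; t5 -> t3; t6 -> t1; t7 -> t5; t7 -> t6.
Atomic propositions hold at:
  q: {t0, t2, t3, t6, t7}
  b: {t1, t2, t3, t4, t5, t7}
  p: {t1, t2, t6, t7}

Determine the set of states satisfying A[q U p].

A[q U p]: least fixpoint, start Z0 = Sat(p) = {t1, t2, t6, t7}, add states in Sat(q) with every successor in Z. Z1 = {t0, t1, t2, t6, t7}; fixed.
Sat(A[q U p]) = {t0, t1, t2, t6, t7}

{t0, t1, t2, t6, t7}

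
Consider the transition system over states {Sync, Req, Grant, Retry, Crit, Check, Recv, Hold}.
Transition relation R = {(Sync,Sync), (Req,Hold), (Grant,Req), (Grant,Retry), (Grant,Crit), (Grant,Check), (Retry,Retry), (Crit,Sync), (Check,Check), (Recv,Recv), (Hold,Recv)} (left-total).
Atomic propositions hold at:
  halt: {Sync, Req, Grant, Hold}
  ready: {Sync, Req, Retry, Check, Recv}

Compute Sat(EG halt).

{Sync}

EG halt: greatest fixpoint, start Z0 = {Sync, Req, Grant, Hold}, keep only states in Sat with some successor in Z. Z1 = {Sync, Req, Grant}; Z2 = {Sync, Grant}; Z3 = {Sync}; fixed.
Sat(EG halt) = {Sync}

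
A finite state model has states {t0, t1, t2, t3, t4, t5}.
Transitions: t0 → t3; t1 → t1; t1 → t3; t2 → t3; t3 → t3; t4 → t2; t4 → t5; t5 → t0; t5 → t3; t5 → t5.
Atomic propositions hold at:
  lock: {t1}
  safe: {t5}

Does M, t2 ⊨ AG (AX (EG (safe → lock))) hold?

Yes

Sat(safe → lock) = {t0, t1, t2, t3, t4}
EG (safe → lock): greatest fixpoint, start Z0 = {t0, t1, t2, t3, t4}, keep only states in Sat with some successor in Z. Already a fixed point.
Sat(EG (safe → lock)) = {t0, t1, t2, t3, t4}
Sat(AX (EG (safe → lock))) = {s : every successor in {t0, t1, t2, t3, t4}} = {t0, t1, t2, t3}
AG (AX (EG (safe → lock))): greatest fixpoint, start Z0 = {t0, t1, t2, t3}, keep only states in Sat with every successor in Z. Already a fixed point.
Sat(AG (AX (EG (safe → lock)))) = {t0, t1, t2, t3}
t2 ∈ Sat(AG (AX (EG (safe → lock)))) = {t0, t1, t2, t3}, so the formula holds at t2.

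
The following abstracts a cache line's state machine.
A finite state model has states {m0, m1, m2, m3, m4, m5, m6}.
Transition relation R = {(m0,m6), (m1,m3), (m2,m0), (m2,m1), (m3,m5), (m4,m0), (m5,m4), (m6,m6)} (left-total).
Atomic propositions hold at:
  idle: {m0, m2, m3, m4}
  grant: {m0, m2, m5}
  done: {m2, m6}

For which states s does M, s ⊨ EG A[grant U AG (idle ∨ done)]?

Sat(idle ∨ done) = {m0, m2, m3, m4, m6}
AG (idle ∨ done): greatest fixpoint, start Z0 = {m0, m2, m3, m4, m6}, keep only states in Sat with every successor in Z. Z1 = {m0, m4, m6}; fixed.
Sat(AG (idle ∨ done)) = {m0, m4, m6}
A[grant U AG (idle ∨ done)]: least fixpoint, start Z0 = Sat(AG (idle ∨ done)) = {m0, m4, m6}, add states in Sat(grant) with every successor in Z. Z1 = {m0, m4, m5, m6}; fixed.
Sat(A[grant U AG (idle ∨ done)]) = {m0, m4, m5, m6}
EG A[grant U AG (idle ∨ done)]: greatest fixpoint, start Z0 = {m0, m4, m5, m6}, keep only states in Sat with some successor in Z. Already a fixed point.
Sat(EG A[grant U AG (idle ∨ done)]) = {m0, m4, m5, m6}

{m0, m4, m5, m6}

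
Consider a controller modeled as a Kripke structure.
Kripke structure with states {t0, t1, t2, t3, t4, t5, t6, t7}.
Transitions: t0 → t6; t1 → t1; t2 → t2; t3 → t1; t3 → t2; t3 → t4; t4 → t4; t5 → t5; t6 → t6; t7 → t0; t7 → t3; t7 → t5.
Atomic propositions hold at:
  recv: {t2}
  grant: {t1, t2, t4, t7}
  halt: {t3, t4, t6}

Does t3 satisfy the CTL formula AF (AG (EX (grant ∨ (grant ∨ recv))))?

Yes

Sat(grant ∨ recv) = {t1, t2, t4, t7}
Sat(grant ∨ (grant ∨ recv)) = {t1, t2, t4, t7}
Sat(EX (grant ∨ (grant ∨ recv))) = {s : some successor in {t1, t2, t4, t7}} = {t1, t2, t3, t4}
AG (EX (grant ∨ (grant ∨ recv))): greatest fixpoint, start Z0 = {t1, t2, t3, t4}, keep only states in Sat with every successor in Z. Already a fixed point.
Sat(AG (EX (grant ∨ (grant ∨ recv)))) = {t1, t2, t3, t4}
AF (AG (EX (grant ∨ (grant ∨ recv)))): least fixpoint, start Z0 = {t1, t2, t3, t4}, add states with every successor in Z. Already a fixed point.
Sat(AF (AG (EX (grant ∨ (grant ∨ recv))))) = {t1, t2, t3, t4}
t3 ∈ Sat(AF (AG (EX (grant ∨ (grant ∨ recv))))) = {t1, t2, t3, t4}, so the formula holds at t3.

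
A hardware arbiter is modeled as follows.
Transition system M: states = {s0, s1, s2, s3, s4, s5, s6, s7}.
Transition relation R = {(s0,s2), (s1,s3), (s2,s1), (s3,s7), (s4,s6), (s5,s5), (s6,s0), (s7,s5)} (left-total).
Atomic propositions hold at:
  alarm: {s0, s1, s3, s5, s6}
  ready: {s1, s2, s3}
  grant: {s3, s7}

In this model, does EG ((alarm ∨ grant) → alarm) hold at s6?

No

Sat(alarm ∨ grant) = {s0, s1, s3, s5, s6, s7}
Sat((alarm ∨ grant) → alarm) = {s0, s1, s2, s3, s4, s5, s6}
EG ((alarm ∨ grant) → alarm): greatest fixpoint, start Z0 = {s0, s1, s2, s3, s4, s5, s6}, keep only states in Sat with some successor in Z. Z1 = {s0, s1, s2, s4, s5, s6}; Z2 = {s0, s2, s4, s5, s6}; Z3 = {s0, s4, s5, s6}; Z4 = {s4, s5, s6}; Z5 = {s4, s5}; Z6 = {s5}; fixed.
Sat(EG ((alarm ∨ grant) → alarm)) = {s5}
s6 ∉ Sat(EG ((alarm ∨ grant) → alarm)) = {s5}, so the formula does not hold at s6.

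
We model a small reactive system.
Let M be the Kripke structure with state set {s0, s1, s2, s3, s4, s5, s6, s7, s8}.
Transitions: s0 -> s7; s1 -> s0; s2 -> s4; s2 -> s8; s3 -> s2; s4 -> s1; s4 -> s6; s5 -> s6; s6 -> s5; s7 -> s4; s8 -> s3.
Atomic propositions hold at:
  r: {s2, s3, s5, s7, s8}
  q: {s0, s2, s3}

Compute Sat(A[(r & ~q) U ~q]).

Sat(~q) = {s1, s4, s5, s6, s7, s8}
Sat(r & ~q) = {s5, s7, s8}
A[(r & ~q) U ~q]: least fixpoint, start Z0 = Sat(~q) = {s1, s4, s5, s6, s7, s8}, add states in Sat(r & ~q) with every successor in Z. Already a fixed point.
Sat(A[(r & ~q) U ~q]) = {s1, s4, s5, s6, s7, s8}

{s1, s4, s5, s6, s7, s8}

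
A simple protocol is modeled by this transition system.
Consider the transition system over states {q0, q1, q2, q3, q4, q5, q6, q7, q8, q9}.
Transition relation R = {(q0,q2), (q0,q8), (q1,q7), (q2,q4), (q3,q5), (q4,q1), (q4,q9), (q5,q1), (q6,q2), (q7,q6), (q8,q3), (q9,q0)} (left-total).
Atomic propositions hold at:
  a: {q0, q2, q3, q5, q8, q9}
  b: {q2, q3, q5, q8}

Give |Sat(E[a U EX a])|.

7

Sat(EX a) = {s : some successor in {q0, q2, q3, q5, q8, q9}} = {q0, q3, q4, q6, q8, q9}
E[a U EX a]: least fixpoint, start Z0 = Sat(EX a) = {q0, q3, q4, q6, q8, q9}, add states in Sat(a) with some successor in Z. Z1 = {q0, q2, q3, q4, q6, q8, q9}; fixed.
Sat(E[a U EX a]) = {q0, q2, q3, q4, q6, q8, q9}
|Sat(E[a U EX a])| = |{q0, q2, q3, q4, q6, q8, q9}| = 7.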